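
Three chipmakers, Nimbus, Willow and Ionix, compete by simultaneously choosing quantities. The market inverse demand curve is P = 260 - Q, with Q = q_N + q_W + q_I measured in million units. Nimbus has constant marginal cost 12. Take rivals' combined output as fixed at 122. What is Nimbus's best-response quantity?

63

With rivals' combined output fixed at 122, Nimbus's profit is π_N = (260 - 122 - q_N)q_N - (12q_N) = (138 - q_N)q_N - (12q_N).
∂π_N/∂q_N = 126 - 2q_N = 0, so q_N = 63.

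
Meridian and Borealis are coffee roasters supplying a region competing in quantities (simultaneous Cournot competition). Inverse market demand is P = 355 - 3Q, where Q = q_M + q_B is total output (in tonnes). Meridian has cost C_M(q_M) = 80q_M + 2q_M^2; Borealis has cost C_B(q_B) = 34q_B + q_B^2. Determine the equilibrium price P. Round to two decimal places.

201.96

Meridian's profit: π_M = (355 - 3Q)q_M - (80q_M + 2q_M²). Setting ∂π_M/∂q_M = 0: 275 - 10q_M - 3(q_B) = 0.
Borealis's first-order condition: 321 - 8q_B - 3(q_M) = 0.
Rearranging gives the reaction functions q_M = (275 - 3q_B)/10 and q_B = (321 - 3q_M)/8.
Substituting one into the other gives q_M = 1237/71 and q_B = 33.5915.
Total output Q = 51.0141, so price P = 355 - 3·51.0141 = 201.9577.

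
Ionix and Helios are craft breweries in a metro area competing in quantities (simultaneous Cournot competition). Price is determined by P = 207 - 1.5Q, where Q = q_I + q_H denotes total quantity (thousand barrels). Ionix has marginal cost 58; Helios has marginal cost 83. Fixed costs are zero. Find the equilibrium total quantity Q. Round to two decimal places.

Ionix's profit: π_I = (207 - 1.5Q)q_I - (58q_I). Setting ∂π_I/∂q_I = 0: 149 - 3q_I - (3/2)(q_H) = 0.
Helios's profit: π_H = (207 - 1.5Q)q_H - (83q_H). Setting ∂π_H/∂q_H = 0: 124 - 3q_H - (3/2)(q_I) = 0.
Rearranging gives the reaction functions q_I = (149 - (3/2)q_H)/3 and q_H = (124 - (3/2)q_I)/3.
Solving the pair: q_I = 116/3, q_H = 22.
Total output Q = 116/3 + 22 = 182/3.

60.67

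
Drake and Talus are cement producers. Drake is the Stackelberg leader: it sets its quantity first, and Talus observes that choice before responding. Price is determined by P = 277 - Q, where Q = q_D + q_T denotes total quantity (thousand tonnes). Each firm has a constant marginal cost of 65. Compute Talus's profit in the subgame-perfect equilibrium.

2809

The follower Talus best-responds to any q_D: π_T = (277 - Q)q_T - 65q_T.
Follower FOC: 212 - q_D - 2q_T = 0, so q_T(q_D) = (212 - q_D)/2.
Drake substitutes q_T(q_D) into its own profit: π_D = q_D(277 - q_D - (212 - q_D)/2) - 65q_D = (171 - (1/2)q_D)q_D - 65q_D.
Leader FOC: 106 - q_D = 0, so q_D = 106.
Then q_T = (212 - 106)/2 = 53.
Price P = 277 - 159 = 118.
Talus's profit: (118 - 65)·53 = 2809.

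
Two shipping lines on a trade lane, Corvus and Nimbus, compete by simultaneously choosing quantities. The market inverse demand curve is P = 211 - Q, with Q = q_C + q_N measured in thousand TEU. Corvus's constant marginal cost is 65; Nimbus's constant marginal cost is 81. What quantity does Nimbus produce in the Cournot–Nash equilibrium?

Corvus's profit: π_C = (211 - Q)q_C - (65q_C). Setting ∂π_C/∂q_C = 0: 146 - 2q_C - (q_N) = 0.
Nimbus's profit: π_N = (211 - Q)q_N - (81q_N). Setting ∂π_N/∂q_N = 0: 130 - 2q_N - (q_C) = 0.
So q_C = (146 - q_N)/2 and q_N = (130 - q_C)/2.
Solving the pair: q_C = 54, q_N = 38.

38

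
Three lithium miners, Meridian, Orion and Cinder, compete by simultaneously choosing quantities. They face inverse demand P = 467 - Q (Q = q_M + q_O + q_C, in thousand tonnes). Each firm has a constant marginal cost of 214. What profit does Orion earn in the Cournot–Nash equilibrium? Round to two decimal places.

4000.56

A representative firm's profit is π_i = q_i(467 - Q) - 214q_i.
First-order condition (treating rivals' output as given): 253 - 2q_i - Σ_{j≠i} q_j = 0.
By symmetry each firm produces the same amount; substituting Σ_{j≠i} q_j = 2q_i yields q_i = 253/4.
Price P = 467 - 759/4 = 1109/4.
Orion's profit: (1109/4 - 214)·(253/4) = 4000.5625.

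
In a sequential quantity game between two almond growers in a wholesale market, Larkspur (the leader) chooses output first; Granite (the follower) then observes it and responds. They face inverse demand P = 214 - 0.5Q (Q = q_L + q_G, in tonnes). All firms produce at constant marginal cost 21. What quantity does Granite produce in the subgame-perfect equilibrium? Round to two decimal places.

Solve by backward induction. Given q_L, the follower Granite maximises π_G = (214 - (1/2)q_L - (1/2)q_G)q_G - 21q_G.
∂π_G/∂q_G = 193 - (1/2)q_L - q_G = 0 gives the reaction function q_G = (193 - (1/2)q_L).
Larkspur substitutes q_G(q_L) into its own profit: π_L = q_L(214 - (1/2)q_L - (193 - (1/2)q_L)/2) - 21q_L = (235/2 - (1/4)q_L)q_L - 21q_L.
The leader's first-order condition 193/2 - (1/2)q_L = 0 yields q_L = 193.
Then q_G = (193 - (1/2)·193) = 193/2.

96.50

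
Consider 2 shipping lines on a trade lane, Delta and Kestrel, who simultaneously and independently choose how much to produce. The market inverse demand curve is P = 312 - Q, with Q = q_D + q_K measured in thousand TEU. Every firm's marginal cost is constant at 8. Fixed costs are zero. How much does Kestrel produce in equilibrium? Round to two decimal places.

Each firm earns π_i = (312 - Q)q_i - 8q_i.
Setting ∂π_i/∂q_i = 0 with rivals' quantities fixed: 304 - 2q_i - q_j = 0.
By symmetry each firm produces the same amount; substituting q_j = q_i yields q_i = 304/3.

101.33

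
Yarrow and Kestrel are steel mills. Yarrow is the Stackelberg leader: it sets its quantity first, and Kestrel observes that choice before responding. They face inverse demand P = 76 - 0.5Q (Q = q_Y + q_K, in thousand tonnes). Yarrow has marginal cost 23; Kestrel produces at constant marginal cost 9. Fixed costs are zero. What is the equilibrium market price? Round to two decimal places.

32.75

Solve by backward induction. Given q_Y, the follower Kestrel maximises π_K = (76 - (1/2)q_Y - (1/2)q_K)q_K - 9q_K.
∂π_K/∂q_K = 67 - (1/2)q_Y - q_K = 0 gives the reaction function q_K = (67 - (1/2)q_Y).
The leader anticipates this reaction. Substituting into P = 76 - 0.5Q gives P = 85/2 - (1/4)q_Y, so π_Y = (85/2 - (1/4)q_Y)q_Y - 23q_Y.
The leader's first-order condition 39/2 - (1/2)q_Y = 0 yields q_Y = 39.
Then q_K = (67 - (1/2)·39) = 95/2.
Total output Q = 173/2, so price P = 76 - (1/2)·(173/2) = 131/4.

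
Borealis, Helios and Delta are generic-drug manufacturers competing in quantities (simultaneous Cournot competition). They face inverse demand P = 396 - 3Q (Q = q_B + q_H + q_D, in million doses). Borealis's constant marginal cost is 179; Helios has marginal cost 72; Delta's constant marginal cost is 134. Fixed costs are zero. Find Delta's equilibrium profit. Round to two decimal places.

Borealis's profit: π_B = (396 - 3Q)q_B - (179q_B). Setting ∂π_B/∂q_B = 0: 217 - 6q_B - 3(q_H + q_D) = 0.
Helios's first-order condition: 324 - 6q_H - 3(q_B + q_D) = 0.
Delta's profit: π_D = (396 - 3Q)q_D - (134q_D). Setting ∂π_D/∂q_D = 0: 262 - 6q_D - 3(q_B + q_H) = 0.
Adding the 3 first-order conditions: 803 − 12Q = 0, so Q = 803/12.
Back-substituting: q_B = (217 − 803/4)/3 = 65/12, q_H = (324 − 803/4)/3 = 493/12, q_D = (262 − 803/4)/3 = 245/12.
Price P = 396 - 3·(803/12) = 781/4.
Delta's profit: (781/4 - 134)·(245/12) = 1250.5208.

1250.52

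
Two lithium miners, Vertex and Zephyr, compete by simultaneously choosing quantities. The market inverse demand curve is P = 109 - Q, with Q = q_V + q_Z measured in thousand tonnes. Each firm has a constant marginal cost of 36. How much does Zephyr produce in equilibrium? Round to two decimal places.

A representative firm's profit is π_i = q_i(109 - Q) - 36q_i.
First-order condition (treating rivals' output as given): 73 - 2q_i - q_j = 0.
By symmetry each firm produces the same amount; substituting q_j = q_i yields q_i = 73/3.

24.33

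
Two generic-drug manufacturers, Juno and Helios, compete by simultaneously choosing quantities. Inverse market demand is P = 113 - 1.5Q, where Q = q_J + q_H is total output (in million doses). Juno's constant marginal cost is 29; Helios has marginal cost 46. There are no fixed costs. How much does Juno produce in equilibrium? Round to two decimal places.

Juno's profit: π_J = (113 - 1.5Q)q_J - (29q_J). Setting ∂π_J/∂q_J = 0: 84 - 3q_J - (3/2)(q_H) = 0.
Helios's first-order condition: 67 - 3q_H - (3/2)(q_J) = 0.
Best responses: q_J = (84 - (3/2)q_H)/3, q_H = (67 - (3/2)q_J)/3.
Solving the pair: q_J = 202/9, q_H = 100/9.

22.44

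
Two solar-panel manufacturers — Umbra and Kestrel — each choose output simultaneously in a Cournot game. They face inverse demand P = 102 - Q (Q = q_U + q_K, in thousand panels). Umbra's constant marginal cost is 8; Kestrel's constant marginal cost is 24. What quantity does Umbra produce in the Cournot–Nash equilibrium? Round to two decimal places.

Umbra's profit: π_U = (102 - Q)q_U - (8q_U). Setting ∂π_U/∂q_U = 0: 94 - 2q_U - (q_K) = 0.
Kestrel's first-order condition: 78 - 2q_K - (q_U) = 0.
Best responses: q_U = (94 - q_K)/2, q_K = (78 - q_U)/2.
Substituting one into the other gives q_U = 110/3 and q_K = 62/3.

36.67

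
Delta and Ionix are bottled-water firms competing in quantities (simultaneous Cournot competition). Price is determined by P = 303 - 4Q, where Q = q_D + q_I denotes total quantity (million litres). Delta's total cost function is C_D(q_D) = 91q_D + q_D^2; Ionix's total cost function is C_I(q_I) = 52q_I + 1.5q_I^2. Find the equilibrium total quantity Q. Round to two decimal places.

Delta's profit: π_D = (303 - 4Q)q_D - (91q_D + q_D²). Setting ∂π_D/∂q_D = 0: 212 - 10q_D - 4(q_I) = 0.
Ionix's profit: π_I = (303 - 4Q)q_I - (52q_I + (3/2)q_I²). Setting ∂π_I/∂q_I = 0: 251 - 11q_I - 4(q_D) = 0.
Rearranging gives the reaction functions q_D = (212 - 4q_I)/10 and q_I = (251 - 4q_D)/11.
Substituting one into the other gives q_D = 664/47 and q_I = 831/47.
Total output Q = 664/47 + 831/47 = 1495/47.

31.81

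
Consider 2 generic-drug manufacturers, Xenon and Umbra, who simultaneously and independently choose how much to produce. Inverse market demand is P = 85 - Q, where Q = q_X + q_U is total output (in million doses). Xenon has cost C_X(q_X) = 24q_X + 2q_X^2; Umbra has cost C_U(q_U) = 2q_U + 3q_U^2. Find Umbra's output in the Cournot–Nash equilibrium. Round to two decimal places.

9.30

Xenon's profit: π_X = (85 - Q)q_X - (24q_X + 2q_X²). Setting ∂π_X/∂q_X = 0: 61 - 6q_X - (q_U) = 0.
Umbra's profit: π_U = (85 - Q)q_U - (2q_U + 3q_U²). Setting ∂π_U/∂q_U = 0: 83 - 8q_U - (q_X) = 0.
Rearranging gives the reaction functions q_X = (61 - q_U)/6 and q_U = (83 - q_X)/8.
Substituting one into the other gives q_X = 405/47 and q_U = 437/47.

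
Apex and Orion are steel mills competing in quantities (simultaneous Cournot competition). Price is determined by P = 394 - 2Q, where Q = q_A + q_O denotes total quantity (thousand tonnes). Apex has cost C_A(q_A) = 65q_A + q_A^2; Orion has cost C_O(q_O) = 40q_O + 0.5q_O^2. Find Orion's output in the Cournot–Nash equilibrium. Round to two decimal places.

56.38

Apex's profit: π_A = (394 - 2Q)q_A - (65q_A + q_A²). Setting ∂π_A/∂q_A = 0: 329 - 6q_A - 2(q_O) = 0.
Orion's profit: π_O = (394 - 2Q)q_O - (40q_O + (1/2)q_O²). Setting ∂π_O/∂q_O = 0: 354 - 5q_O - 2(q_A) = 0.
Best responses: q_A = (329 - 2q_O)/6, q_O = (354 - 2q_A)/5.
Solving the pair: q_A = 937/26, q_O = 733/13.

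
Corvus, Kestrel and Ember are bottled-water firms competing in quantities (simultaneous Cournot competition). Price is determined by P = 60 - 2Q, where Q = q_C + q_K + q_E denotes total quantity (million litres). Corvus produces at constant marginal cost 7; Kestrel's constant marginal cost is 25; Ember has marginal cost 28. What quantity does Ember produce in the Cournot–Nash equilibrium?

1

Corvus's profit: π_C = (60 - 2Q)q_C - (7q_C). Setting ∂π_C/∂q_C = 0: 53 - 4q_C - 2(q_K + q_E) = 0.
Kestrel's profit: π_K = (60 - 2Q)q_K - (25q_K). Setting ∂π_K/∂q_K = 0: 35 - 4q_K - 2(q_C + q_E) = 0.
Ember's profit: π_E = (60 - 2Q)q_E - (28q_E). Setting ∂π_E/∂q_E = 0: 32 - 4q_E - 2(q_C + q_K) = 0.
Adding the 3 first-order conditions: 120 − 8Q = 0, so Q = 15.
Back-substituting: q_C = (53 − 30)/2 = 23/2, q_K = (35 − 30)/2 = 5/2, q_E = (32 − 30)/2 = 1.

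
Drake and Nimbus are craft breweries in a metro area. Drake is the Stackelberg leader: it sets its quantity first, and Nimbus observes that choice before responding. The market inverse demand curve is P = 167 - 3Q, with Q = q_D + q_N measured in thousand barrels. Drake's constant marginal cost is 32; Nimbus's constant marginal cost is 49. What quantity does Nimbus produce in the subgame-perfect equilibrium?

The follower Nimbus best-responds to any q_D: π_N = (167 - 3Q)q_N - 49q_N.
Setting the follower's marginal profit to zero, 118 - 3q_D - 6q_N = 0, i.e. q_N = (118 - 3q_D)/6.
Drake substitutes q_N(q_D) into its own profit: π_D = q_D(167 - 3q_D - (118 - 3q_D)/2) - 32q_D = (108 - (3/2)q_D)q_D - 32q_D.
Leader FOC: 76 - 3q_D = 0, so q_D = 76/3.
Then q_N = (118 - 3·(76/3))/6 = 7.

7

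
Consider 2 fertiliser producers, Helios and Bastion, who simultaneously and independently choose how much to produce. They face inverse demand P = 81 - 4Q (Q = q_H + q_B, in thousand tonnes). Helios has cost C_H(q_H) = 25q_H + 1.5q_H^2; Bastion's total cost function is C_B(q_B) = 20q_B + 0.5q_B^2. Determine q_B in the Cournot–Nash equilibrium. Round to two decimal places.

5.39

Helios's profit: π_H = (81 - 4Q)q_H - (25q_H + (3/2)q_H²). Setting ∂π_H/∂q_H = 0: 56 - 11q_H - 4(q_B) = 0.
Bastion's profit: π_B = (81 - 4Q)q_B - (20q_B + (1/2)q_B²). Setting ∂π_B/∂q_B = 0: 61 - 9q_B - 4(q_H) = 0.
So q_H = (56 - 4q_B)/11 and q_B = (61 - 4q_H)/9.
Substituting one into the other gives q_H = 260/83 and q_B = 447/83.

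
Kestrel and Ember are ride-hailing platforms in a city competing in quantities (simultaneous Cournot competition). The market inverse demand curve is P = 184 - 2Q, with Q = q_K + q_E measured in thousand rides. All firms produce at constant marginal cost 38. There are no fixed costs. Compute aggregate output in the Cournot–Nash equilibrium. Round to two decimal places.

A representative firm's profit is π_i = q_i(184 - 2Q) - 38q_i.
First-order condition (treating rivals' output as given): 146 - 4q_i - 2q_j = 0.
With identical firms every q_j equals q_i, so q_j = q_i and 146 = 6q_i, giving q_i = 73/3.
Total output Q = 73/3 + 73/3 = 146/3.

48.67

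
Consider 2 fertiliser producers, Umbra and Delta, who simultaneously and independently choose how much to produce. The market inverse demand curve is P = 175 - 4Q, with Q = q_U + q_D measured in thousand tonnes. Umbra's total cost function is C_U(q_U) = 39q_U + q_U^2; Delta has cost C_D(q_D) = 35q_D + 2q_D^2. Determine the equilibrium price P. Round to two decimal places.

100.85

Umbra's profit: π_U = (175 - 4Q)q_U - (39q_U + q_U²). Setting ∂π_U/∂q_U = 0: 136 - 10q_U - 4(q_D) = 0.
Delta's first-order condition: 140 - 12q_D - 4(q_U) = 0.
So q_U = (136 - 4q_D)/10 and q_D = (140 - 4q_U)/12.
Substituting one into the other gives q_U = 134/13 and q_D = 107/13.
Total output Q = 241/13, so price P = 175 - 4·(241/13) = 1311/13.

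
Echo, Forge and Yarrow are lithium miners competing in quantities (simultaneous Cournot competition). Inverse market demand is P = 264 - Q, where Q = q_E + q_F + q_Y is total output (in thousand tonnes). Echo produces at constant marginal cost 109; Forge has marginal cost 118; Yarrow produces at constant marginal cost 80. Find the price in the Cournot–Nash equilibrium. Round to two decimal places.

142.75

Echo's profit: π_E = (264 - Q)q_E - (109q_E). Setting ∂π_E/∂q_E = 0: 155 - 2q_E - (q_F + q_Y) = 0.
Forge's first-order condition: 146 - 2q_F - (q_E + q_Y) = 0.
Yarrow's first-order condition: 184 - 2q_Y - (q_E + q_F) = 0.
Adding the 3 first-order conditions: 485 − 4Q = 0, so Q = 485/4.
Back-substituting: q_E = (155 − 485/4) = 135/4, q_F = (146 − 485/4) = 99/4, q_Y = (184 − 485/4) = 251/4.
Total output Q = 485/4, so price P = 264 - 485/4 = 571/4.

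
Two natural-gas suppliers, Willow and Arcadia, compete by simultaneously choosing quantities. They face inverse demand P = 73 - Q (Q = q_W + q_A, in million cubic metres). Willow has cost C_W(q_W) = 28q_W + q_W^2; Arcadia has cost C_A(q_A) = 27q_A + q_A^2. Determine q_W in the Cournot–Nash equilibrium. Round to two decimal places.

Willow's profit: π_W = (73 - Q)q_W - (28q_W + q_W²). Setting ∂π_W/∂q_W = 0: 45 - 4q_W - (q_A) = 0.
Arcadia's profit: π_A = (73 - Q)q_A - (27q_A + q_A²). Setting ∂π_A/∂q_A = 0: 46 - 4q_A - (q_W) = 0.
Best responses: q_W = (45 - q_A)/4, q_A = (46 - q_W)/4.
Solving the pair: q_W = 134/15, q_A = 139/15.

8.93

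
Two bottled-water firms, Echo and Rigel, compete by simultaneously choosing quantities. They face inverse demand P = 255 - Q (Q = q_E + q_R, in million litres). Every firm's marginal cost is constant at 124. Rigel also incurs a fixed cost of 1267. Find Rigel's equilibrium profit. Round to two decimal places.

639.78

Each firm earns π_i = (255 - Q)q_i - 124q_i.
First-order condition (treating rivals' output as given): 131 - 2q_i - q_j = 0.
By symmetry each firm produces the same amount; substituting q_j = q_i yields q_i = 131/3.
Price P = 255 - 262/3 = 503/3.
Rigel's profit: (503/3 - 124)·(131/3) - 1267 = 639.7778.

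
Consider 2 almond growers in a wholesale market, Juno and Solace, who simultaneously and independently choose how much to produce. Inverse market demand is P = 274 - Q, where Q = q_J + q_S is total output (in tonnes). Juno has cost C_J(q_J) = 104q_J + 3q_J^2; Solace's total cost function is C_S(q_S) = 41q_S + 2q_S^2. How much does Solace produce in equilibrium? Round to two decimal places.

36.04

Juno's profit: π_J = (274 - Q)q_J - (104q_J + 3q_J²). Setting ∂π_J/∂q_J = 0: 170 - 8q_J - (q_S) = 0.
Solace's first-order condition: 233 - 6q_S - (q_J) = 0.
Best responses: q_J = (170 - q_S)/8, q_S = (233 - q_J)/6.
Solving the pair: q_J = 787/47, q_S = 1694/47.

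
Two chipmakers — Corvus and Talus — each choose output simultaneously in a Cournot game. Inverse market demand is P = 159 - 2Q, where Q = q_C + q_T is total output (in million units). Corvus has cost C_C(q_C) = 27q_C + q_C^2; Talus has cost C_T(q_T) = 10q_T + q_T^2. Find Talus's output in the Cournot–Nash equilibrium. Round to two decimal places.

19.69

Corvus's profit: π_C = (159 - 2Q)q_C - (27q_C + q_C²). Setting ∂π_C/∂q_C = 0: 132 - 6q_C - 2(q_T) = 0.
Talus's profit: π_T = (159 - 2Q)q_T - (10q_T + q_T²). Setting ∂π_T/∂q_T = 0: 149 - 6q_T - 2(q_C) = 0.
Best responses: q_C = (132 - 2q_T)/6, q_T = (149 - 2q_C)/6.
Solving the pair: q_C = 247/16, q_T = 315/16.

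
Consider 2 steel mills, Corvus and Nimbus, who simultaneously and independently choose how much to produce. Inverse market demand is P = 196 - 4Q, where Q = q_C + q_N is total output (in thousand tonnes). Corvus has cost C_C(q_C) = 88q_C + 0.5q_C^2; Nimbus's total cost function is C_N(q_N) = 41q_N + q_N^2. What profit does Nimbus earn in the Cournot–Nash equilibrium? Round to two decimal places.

846.76

Corvus's profit: π_C = (196 - 4Q)q_C - (88q_C + (1/2)q_C²). Setting ∂π_C/∂q_C = 0: 108 - 9q_C - 4(q_N) = 0.
Nimbus's first-order condition: 155 - 10q_N - 4(q_C) = 0.
Best responses: q_C = (108 - 4q_N)/9, q_N = (155 - 4q_C)/10.
Solving the pair: q_C = 230/37, q_N = 963/74.
Price P = 196 - 4·(1423/74) = 119.0811.
Nimbus's profit: 119.0811·(963/74) - 41·(963/74) - (963/74)² = 846.7577.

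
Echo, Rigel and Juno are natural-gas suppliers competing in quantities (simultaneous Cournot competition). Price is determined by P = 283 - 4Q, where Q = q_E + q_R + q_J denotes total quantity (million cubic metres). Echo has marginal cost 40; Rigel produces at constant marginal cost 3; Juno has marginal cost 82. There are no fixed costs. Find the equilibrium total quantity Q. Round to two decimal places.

Echo's profit: π_E = (283 - 4Q)q_E - (40q_E). Setting ∂π_E/∂q_E = 0: 243 - 8q_E - 4(q_R + q_J) = 0.
Rigel's first-order condition: 280 - 8q_R - 4(q_E + q_J) = 0.
Juno's first-order condition: 201 - 8q_J - 4(q_E + q_R) = 0.
Adding the 3 conditions: 724 − 8Q − 8Q = 0, i.e. Q = 181/4.
Back-substituting: q_E = (243 − 181)/4 = 31/2, q_R = (280 − 181)/4 = 99/4, q_J = (201 − 181)/4 = 5.
Total output Q = 31/2 + 99/4 + 5 = 181/4.

45.25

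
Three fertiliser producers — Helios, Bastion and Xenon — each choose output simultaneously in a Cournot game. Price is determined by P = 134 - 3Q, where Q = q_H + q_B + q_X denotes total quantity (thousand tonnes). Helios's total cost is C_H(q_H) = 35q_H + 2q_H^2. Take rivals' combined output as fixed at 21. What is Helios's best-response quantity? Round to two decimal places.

3.60

With rivals' combined output fixed at 21, Helios's profit is π_H = (134 - 3·21 - 3q_H)q_H - (35q_H + 2q_H²) = (71 - 3q_H)q_H - (35q_H + 2q_H²).
∂π_H/∂q_H = 36 - 10q_H = 0, so q_H = 18/5.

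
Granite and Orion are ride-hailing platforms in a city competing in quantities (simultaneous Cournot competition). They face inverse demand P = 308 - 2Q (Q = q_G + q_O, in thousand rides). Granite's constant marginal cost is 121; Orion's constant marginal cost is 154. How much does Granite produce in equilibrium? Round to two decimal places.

36.67

Granite's profit: π_G = (308 - 2Q)q_G - (121q_G). Setting ∂π_G/∂q_G = 0: 187 - 4q_G - 2(q_O) = 0.
Orion's profit: π_O = (308 - 2Q)q_O - (154q_O). Setting ∂π_O/∂q_O = 0: 154 - 4q_O - 2(q_G) = 0.
So q_G = (187 - 2q_O)/4 and q_O = (154 - 2q_G)/4.
Substituting one into the other gives q_G = 110/3 and q_O = 121/6.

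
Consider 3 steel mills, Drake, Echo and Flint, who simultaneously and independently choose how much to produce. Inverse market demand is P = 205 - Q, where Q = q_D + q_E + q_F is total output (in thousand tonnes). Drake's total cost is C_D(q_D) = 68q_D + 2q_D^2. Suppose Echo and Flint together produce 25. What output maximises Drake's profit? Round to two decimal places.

18.67

With rivals' combined output fixed at 25, Drake's profit is π_D = (205 - 25 - q_D)q_D - (68q_D + 2q_D²) = (180 - q_D)q_D - (68q_D + 2q_D²).
∂π_D/∂q_D = 112 - 6q_D = 0, so q_D = 56/3.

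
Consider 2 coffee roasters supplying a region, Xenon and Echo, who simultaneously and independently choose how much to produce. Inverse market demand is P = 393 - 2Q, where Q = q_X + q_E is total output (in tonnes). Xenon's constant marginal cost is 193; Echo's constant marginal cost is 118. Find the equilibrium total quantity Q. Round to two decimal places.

79.17

Xenon's profit: π_X = (393 - 2Q)q_X - (193q_X). Setting ∂π_X/∂q_X = 0: 200 - 4q_X - 2(q_E) = 0.
Echo's first-order condition: 275 - 4q_E - 2(q_X) = 0.
Best responses: q_X = (200 - 2q_E)/4, q_E = (275 - 2q_X)/4.
Solving the pair: q_X = 125/6, q_E = 175/3.
Total output Q = 125/6 + 175/3 = 475/6.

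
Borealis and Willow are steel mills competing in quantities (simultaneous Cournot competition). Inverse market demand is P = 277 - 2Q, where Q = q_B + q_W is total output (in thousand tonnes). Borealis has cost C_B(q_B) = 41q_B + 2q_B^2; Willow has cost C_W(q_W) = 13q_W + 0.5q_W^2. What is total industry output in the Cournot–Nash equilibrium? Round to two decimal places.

Borealis's profit: π_B = (277 - 2Q)q_B - (41q_B + 2q_B²). Setting ∂π_B/∂q_B = 0: 236 - 8q_B - 2(q_W) = 0.
Willow's profit: π_W = (277 - 2Q)q_W - (13q_W + (1/2)q_W²). Setting ∂π_W/∂q_W = 0: 264 - 5q_W - 2(q_B) = 0.
So q_B = (236 - 2q_W)/8 and q_W = (264 - 2q_B)/5.
Substituting one into the other gives q_B = 163/9 and q_W = 410/9.
Total output Q = 163/9 + 410/9 = 191/3.

63.67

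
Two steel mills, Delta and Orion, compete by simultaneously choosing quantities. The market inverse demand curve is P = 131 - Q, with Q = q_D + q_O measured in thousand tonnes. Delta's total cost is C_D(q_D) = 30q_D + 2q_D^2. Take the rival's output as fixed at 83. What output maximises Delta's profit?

3

With the rival's output fixed at 83, Delta's profit is π_D = (131 - 83 - q_D)q_D - (30q_D + 2q_D²) = (48 - q_D)q_D - (30q_D + 2q_D²).
∂π_D/∂q_D = 18 - 6q_D = 0, so q_D = 3.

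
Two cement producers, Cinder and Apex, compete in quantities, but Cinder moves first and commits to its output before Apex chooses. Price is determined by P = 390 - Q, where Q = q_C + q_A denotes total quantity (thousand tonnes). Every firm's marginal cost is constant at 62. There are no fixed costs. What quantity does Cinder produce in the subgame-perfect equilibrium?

164

The follower Apex best-responds to any q_C: π_A = (390 - Q)q_A - 62q_A.
Setting the follower's marginal profit to zero, 328 - q_C - 2q_A = 0, i.e. q_A = (328 - q_C)/2.
The leader anticipates this reaction. Substituting into P = 390 - Q gives P = 226 - (1/2)q_C, so π_C = (226 - (1/2)q_C)q_C - 62q_C.
Leader FOC: 164 - q_C = 0, so q_C = 164.
Then q_A = (328 - 164)/2 = 82.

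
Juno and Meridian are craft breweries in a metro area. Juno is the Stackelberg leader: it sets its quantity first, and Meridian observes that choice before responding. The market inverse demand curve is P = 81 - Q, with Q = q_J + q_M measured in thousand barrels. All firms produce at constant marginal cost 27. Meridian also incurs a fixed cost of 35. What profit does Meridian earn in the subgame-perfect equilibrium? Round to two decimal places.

147.25

Solve by backward induction. Given q_J, the follower Meridian maximises π_M = (81 - q_J - q_M)q_M - 27q_M.
Follower FOC: 54 - q_J - 2q_M = 0, so q_M(q_J) = (54 - q_J)/2.
The leader anticipates this reaction. Substituting into P = 81 - Q gives P = 54 - (1/2)q_J, so π_J = (54 - (1/2)q_J)q_J - 27q_J.
The leader's first-order condition 27 - q_J = 0 yields q_J = 27.
Then q_M = (54 - 27)/2 = 27/2.
Price P = 81 - 81/2 = 81/2.
Meridian's profit: (81/2 - 27)·(27/2) - 35 = 589/4.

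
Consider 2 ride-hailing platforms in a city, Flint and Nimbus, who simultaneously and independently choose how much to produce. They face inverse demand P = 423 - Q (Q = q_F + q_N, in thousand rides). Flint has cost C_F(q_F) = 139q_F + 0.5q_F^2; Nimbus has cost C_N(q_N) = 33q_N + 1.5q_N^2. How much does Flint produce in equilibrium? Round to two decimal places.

73.57

Flint's profit: π_F = (423 - Q)q_F - (139q_F + (1/2)q_F²). Setting ∂π_F/∂q_F = 0: 284 - 3q_F - (q_N) = 0.
Nimbus's profit: π_N = (423 - Q)q_N - (33q_N + (3/2)q_N²). Setting ∂π_N/∂q_N = 0: 390 - 5q_N - (q_F) = 0.
Best responses: q_F = (284 - q_N)/3, q_N = (390 - q_F)/5.
Substituting one into the other gives q_F = 515/7 and q_N = 443/7.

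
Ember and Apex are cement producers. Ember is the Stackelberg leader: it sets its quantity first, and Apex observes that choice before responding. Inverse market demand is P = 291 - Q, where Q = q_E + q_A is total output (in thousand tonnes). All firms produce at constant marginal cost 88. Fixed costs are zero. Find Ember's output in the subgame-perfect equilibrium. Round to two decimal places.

101.50

Solve by backward induction. Given q_E, the follower Apex maximises π_A = (291 - q_E - q_A)q_A - 88q_A.
Setting the follower's marginal profit to zero, 203 - q_E - 2q_A = 0, i.e. q_A = (203 - q_E)/2.
The leader anticipates this reaction. Substituting into P = 291 - Q gives P = 379/2 - (1/2)q_E, so π_E = (379/2 - (1/2)q_E)q_E - 88q_E.
Maximising: ∂π_E/∂q_E = 203/2 - q_E = 0, giving q_E = 203/2.
Then q_A = (203 - 203/2)/2 = 203/4.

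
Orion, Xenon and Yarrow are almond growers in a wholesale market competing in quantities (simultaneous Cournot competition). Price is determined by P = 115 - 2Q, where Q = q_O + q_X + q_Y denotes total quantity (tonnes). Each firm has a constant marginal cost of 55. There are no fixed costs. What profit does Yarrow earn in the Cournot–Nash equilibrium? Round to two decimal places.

Each firm earns π_i = (115 - 2Q)q_i - 55q_i.
Setting ∂π_i/∂q_i = 0 with rivals' quantities fixed: 60 - 4q_i - 2·Σ_{j≠i} q_j = 0.
By symmetry each firm produces the same amount; substituting Σ_{j≠i} q_j = 2q_i yields q_i = 60/8 = 15/2.
Price P = 115 - 2·(45/2) = 70.
Yarrow's profit: (70 - 55)·(15/2) = 225/2.

112.50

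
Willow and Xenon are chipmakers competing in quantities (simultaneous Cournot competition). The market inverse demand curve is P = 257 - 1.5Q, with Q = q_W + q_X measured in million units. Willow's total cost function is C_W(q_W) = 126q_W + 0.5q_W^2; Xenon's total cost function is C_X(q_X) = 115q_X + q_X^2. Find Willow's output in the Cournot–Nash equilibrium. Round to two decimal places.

24.90

Willow's profit: π_W = (257 - 1.5Q)q_W - (126q_W + (1/2)q_W²). Setting ∂π_W/∂q_W = 0: 131 - 4q_W - (3/2)(q_X) = 0.
Xenon's profit: π_X = (257 - 1.5Q)q_X - (115q_X + q_X²). Setting ∂π_X/∂q_X = 0: 142 - 5q_X - (3/2)(q_W) = 0.
Best responses: q_W = (131 - (3/2)q_X)/4, q_X = (142 - (3/2)q_W)/5.
Solving the pair: q_W = 1768/71, q_X = 1486/71.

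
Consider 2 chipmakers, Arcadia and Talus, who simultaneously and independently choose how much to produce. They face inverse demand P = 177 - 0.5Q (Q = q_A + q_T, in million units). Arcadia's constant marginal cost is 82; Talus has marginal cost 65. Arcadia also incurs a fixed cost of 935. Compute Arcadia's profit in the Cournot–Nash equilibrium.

Arcadia's profit: π_A = (177 - 0.5Q)q_A - (82q_A). Setting ∂π_A/∂q_A = 0: 95 - q_A - (1/2)(q_T) = 0.
Talus's profit: π_T = (177 - 0.5Q)q_T - (65q_T). Setting ∂π_T/∂q_T = 0: 112 - q_T - (1/2)(q_A) = 0.
Best responses: q_A = (95 - (1/2)q_T), q_T = (112 - (1/2)q_A).
Solving the pair: q_A = 52, q_T = 86.
Price P = 177 - (1/2)·138 = 108.
Arcadia's profit: (108 - 82)·52 - 935 = 417.

417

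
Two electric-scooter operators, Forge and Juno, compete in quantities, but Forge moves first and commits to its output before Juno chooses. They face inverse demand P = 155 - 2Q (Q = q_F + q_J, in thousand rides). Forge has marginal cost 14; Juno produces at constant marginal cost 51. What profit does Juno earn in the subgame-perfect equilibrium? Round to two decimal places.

28.13

Solve by backward induction. Given q_F, the follower Juno maximises π_J = (155 - 2q_F - 2q_J)q_J - 51q_J.
Setting the follower's marginal profit to zero, 104 - 2q_F - 4q_J = 0, i.e. q_J = (104 - 2q_F)/4.
Forge substitutes q_J(q_F) into its own profit: π_F = q_F(155 - 2q_F - (104 - 2q_F)/2) - 14q_F = (103 - q_F)q_F - 14q_F.
Maximising: ∂π_F/∂q_F = 89 - 2q_F = 0, giving q_F = 89/2.
Then q_J = (104 - 2·(89/2))/4 = 15/4.
Price P = 155 - 2·(193/4) = 117/2.
Juno's profit: (117/2 - 51)·(15/4) = 225/8.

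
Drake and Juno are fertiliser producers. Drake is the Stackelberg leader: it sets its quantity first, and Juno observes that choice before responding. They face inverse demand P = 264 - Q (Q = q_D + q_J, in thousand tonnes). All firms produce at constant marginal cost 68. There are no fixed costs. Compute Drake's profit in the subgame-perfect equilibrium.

Solve by backward induction. Given q_D, the follower Juno maximises π_J = (264 - q_D - q_J)q_J - 68q_J.
Follower FOC: 196 - q_D - 2q_J = 0, so q_J(q_D) = (196 - q_D)/2.
Drake substitutes q_J(q_D) into its own profit: π_D = q_D(264 - q_D - (196 - q_D)/2) - 68q_D = (166 - (1/2)q_D)q_D - 68q_D.
The leader's first-order condition 98 - q_D = 0 yields q_D = 98.
Then q_J = (196 - 98)/2 = 49.
Price P = 264 - 147 = 117.
Drake's profit: (117 - 68)·98 = 4802.

4802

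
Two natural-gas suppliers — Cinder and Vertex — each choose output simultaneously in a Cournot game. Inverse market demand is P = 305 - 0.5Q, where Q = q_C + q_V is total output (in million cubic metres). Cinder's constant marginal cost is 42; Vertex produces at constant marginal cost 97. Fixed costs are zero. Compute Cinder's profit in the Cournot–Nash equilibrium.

22472

Cinder's profit: π_C = (305 - 0.5Q)q_C - (42q_C). Setting ∂π_C/∂q_C = 0: 263 - q_C - (1/2)(q_V) = 0.
Vertex's profit: π_V = (305 - 0.5Q)q_V - (97q_V). Setting ∂π_V/∂q_V = 0: 208 - q_V - (1/2)(q_C) = 0.
Best responses: q_C = (263 - (1/2)q_V), q_V = (208 - (1/2)q_C).
Substituting one into the other gives q_C = 212 and q_V = 102.
Price P = 305 - (1/2)·314 = 148.
Cinder's profit: (148 - 42)·212 = 22472.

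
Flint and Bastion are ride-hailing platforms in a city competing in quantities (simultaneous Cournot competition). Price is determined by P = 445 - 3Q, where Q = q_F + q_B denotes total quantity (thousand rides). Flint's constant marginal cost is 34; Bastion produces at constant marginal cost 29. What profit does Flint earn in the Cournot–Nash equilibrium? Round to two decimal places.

6105.04

Flint's profit: π_F = (445 - 3Q)q_F - (34q_F). Setting ∂π_F/∂q_F = 0: 411 - 6q_F - 3(q_B) = 0.
Bastion's first-order condition: 416 - 6q_B - 3(q_F) = 0.
Best responses: q_F = (411 - 3q_B)/6, q_B = (416 - 3q_F)/6.
Substituting one into the other gives q_F = 406/9 and q_B = 421/9.
Price P = 445 - 3·(827/9) = 508/3.
Flint's profit: (508/3 - 34)·(406/9) = 6105.0370.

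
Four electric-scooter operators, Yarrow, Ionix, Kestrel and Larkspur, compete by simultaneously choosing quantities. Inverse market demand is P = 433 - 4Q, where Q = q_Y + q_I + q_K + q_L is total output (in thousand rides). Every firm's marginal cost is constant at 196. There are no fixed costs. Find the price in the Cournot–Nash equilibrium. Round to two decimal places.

243.40

A representative firm's profit is π_i = q_i(433 - 4Q) - 196q_i.
First-order condition (treating rivals' output as given): 237 - 8q_i - 4·Σ_{j≠i} q_j = 0.
With identical firms every q_j equals q_i, so Σ_{j≠i} q_j = 3q_i and 237 = 20q_i, giving q_i = 237/20.
Total output Q = 237/5, so price P = 433 - 4·(237/5) = 1217/5.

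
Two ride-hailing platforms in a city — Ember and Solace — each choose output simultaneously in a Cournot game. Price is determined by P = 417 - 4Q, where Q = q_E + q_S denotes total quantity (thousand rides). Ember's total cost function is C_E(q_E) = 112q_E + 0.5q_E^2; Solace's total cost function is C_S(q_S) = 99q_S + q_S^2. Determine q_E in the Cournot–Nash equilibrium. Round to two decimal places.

Ember's profit: π_E = (417 - 4Q)q_E - (112q_E + (1/2)q_E²). Setting ∂π_E/∂q_E = 0: 305 - 9q_E - 4(q_S) = 0.
Solace's profit: π_S = (417 - 4Q)q_S - (99q_S + q_S²). Setting ∂π_S/∂q_S = 0: 318 - 10q_S - 4(q_E) = 0.
Best responses: q_E = (305 - 4q_S)/9, q_S = (318 - 4q_E)/10.
Solving the pair: q_E = 889/37, q_S = 821/37.

24.03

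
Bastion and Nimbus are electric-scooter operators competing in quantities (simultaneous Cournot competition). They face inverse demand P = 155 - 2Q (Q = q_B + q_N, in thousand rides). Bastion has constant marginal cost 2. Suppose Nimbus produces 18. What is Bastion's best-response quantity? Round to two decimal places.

29.25

With the rival's output fixed at 18, Bastion's profit is π_B = (155 - 2·18 - 2q_B)q_B - (2q_B) = (119 - 2q_B)q_B - (2q_B).
∂π_B/∂q_B = 117 - 4q_B = 0, so q_B = 117/4.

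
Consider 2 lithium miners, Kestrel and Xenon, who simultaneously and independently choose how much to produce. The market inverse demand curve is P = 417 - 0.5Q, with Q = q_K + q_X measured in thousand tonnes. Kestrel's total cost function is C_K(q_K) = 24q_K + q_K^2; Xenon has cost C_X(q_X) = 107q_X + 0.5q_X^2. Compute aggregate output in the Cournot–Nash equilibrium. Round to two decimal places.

237.30

Kestrel's profit: π_K = (417 - 0.5Q)q_K - (24q_K + q_K²). Setting ∂π_K/∂q_K = 0: 393 - 3q_K - (1/2)(q_X) = 0.
Xenon's profit: π_X = (417 - 0.5Q)q_X - (107q_X + (1/2)q_X²). Setting ∂π_X/∂q_X = 0: 310 - 2q_X - (1/2)(q_K) = 0.
So q_K = (393 - (1/2)q_X)/3 and q_X = (310 - (1/2)q_K)/2.
Substituting one into the other gives q_K = 109.7391 and q_X = 127.5652.
Total output Q = 109.7391 + 127.5652 = 237.3043.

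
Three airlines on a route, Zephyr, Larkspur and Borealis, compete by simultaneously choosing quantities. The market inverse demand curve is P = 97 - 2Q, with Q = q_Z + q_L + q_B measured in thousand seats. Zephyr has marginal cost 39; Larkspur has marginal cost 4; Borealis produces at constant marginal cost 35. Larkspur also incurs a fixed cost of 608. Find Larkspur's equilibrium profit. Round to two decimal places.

182.03

Zephyr's profit: π_Z = (97 - 2Q)q_Z - (39q_Z). Setting ∂π_Z/∂q_Z = 0: 58 - 4q_Z - 2(q_L + q_B) = 0.
Larkspur's profit: π_L = (97 - 2Q)q_L - (4q_L). Setting ∂π_L/∂q_L = 0: 93 - 4q_L - 2(q_Z + q_B) = 0.
Borealis's first-order condition: 62 - 4q_B - 2(q_Z + q_L) = 0.
Adding the 3 conditions: 213 − 4Q − 4Q = 0, i.e. Q = 213/8.
Back-substituting: q_Z = (58 − 213/4)/2 = 19/8, q_L = (93 − 213/4)/2 = 159/8, q_B = (62 − 213/4)/2 = 35/8.
Price P = 97 - 2·(213/8) = 175/4.
Larkspur's profit: (175/4 - 4)·(159/8) - 608 = 182.0313.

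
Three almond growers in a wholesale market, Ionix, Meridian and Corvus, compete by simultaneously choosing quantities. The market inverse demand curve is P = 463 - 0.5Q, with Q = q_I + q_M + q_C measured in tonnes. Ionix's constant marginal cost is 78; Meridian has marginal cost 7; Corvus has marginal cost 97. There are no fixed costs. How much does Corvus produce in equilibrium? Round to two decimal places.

128.50

Ionix's profit: π_I = (463 - 0.5Q)q_I - (78q_I). Setting ∂π_I/∂q_I = 0: 385 - q_I - (1/2)(q_M + q_C) = 0.
Meridian's first-order condition: 456 - q_M - (1/2)(q_I + q_C) = 0.
Corvus's profit: π_C = (463 - 0.5Q)q_C - (97q_C). Setting ∂π_C/∂q_C = 0: 366 - q_C - (1/2)(q_I + q_M) = 0.
Adding the 3 first-order conditions: 1207 − 2Q = 0, so Q = 1207/2.
Back-substituting: q_I = (385 − 1207/4)/(1/2) = 333/2, q_M = (456 − 1207/4)/(1/2) = 617/2, q_C = (366 − 1207/4)/(1/2) = 257/2.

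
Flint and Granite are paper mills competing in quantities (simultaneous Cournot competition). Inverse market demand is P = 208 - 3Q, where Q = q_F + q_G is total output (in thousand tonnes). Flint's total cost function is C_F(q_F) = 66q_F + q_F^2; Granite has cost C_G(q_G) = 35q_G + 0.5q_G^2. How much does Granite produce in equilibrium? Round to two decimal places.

20.38

Flint's profit: π_F = (208 - 3Q)q_F - (66q_F + q_F²). Setting ∂π_F/∂q_F = 0: 142 - 8q_F - 3(q_G) = 0.
Granite's profit: π_G = (208 - 3Q)q_G - (35q_G + (1/2)q_G²). Setting ∂π_G/∂q_G = 0: 173 - 7q_G - 3(q_F) = 0.
Rearranging gives the reaction functions q_F = (142 - 3q_G)/8 and q_G = (173 - 3q_F)/7.
Solving the pair: q_F = 475/47, q_G = 958/47.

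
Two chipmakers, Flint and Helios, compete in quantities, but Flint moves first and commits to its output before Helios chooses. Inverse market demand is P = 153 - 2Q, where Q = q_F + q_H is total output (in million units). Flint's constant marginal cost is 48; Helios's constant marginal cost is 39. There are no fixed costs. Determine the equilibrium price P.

Solve by backward induction. Given q_F, the follower Helios maximises π_H = (153 - 2q_F - 2q_H)q_H - 39q_H.
Setting the follower's marginal profit to zero, 114 - 2q_F - 4q_H = 0, i.e. q_H = (114 - 2q_F)/4.
Flint substitutes q_H(q_F) into its own profit: π_F = q_F(153 - 2q_F - (114 - 2q_F)/2) - 48q_F = (96 - q_F)q_F - 48q_F.
Maximising: ∂π_F/∂q_F = 48 - 2q_F = 0, giving q_F = 24.
Then q_H = (114 - 2·24)/4 = 33/2.
Total output Q = 81/2, so price P = 153 - 2·(81/2) = 72.

72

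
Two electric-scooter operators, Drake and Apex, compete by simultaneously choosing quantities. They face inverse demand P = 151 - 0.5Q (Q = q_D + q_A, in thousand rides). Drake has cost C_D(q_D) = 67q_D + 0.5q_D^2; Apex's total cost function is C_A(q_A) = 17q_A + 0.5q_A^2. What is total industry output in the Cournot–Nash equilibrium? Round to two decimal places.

87.20

Drake's profit: π_D = (151 - 0.5Q)q_D - (67q_D + (1/2)q_D²). Setting ∂π_D/∂q_D = 0: 84 - 2q_D - (1/2)(q_A) = 0.
Apex's profit: π_A = (151 - 0.5Q)q_A - (17q_A + (1/2)q_A²). Setting ∂π_A/∂q_A = 0: 134 - 2q_A - (1/2)(q_D) = 0.
Best responses: q_D = (84 - (1/2)q_A)/2, q_A = (134 - (1/2)q_D)/2.
Solving the pair: q_D = 404/15, q_A = 904/15.
Total output Q = 404/15 + 904/15 = 436/5.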